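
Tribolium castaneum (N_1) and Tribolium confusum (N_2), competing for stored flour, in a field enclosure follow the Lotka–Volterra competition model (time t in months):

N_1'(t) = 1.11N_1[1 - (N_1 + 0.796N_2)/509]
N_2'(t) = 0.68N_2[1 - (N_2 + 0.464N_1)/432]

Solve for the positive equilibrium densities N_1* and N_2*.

N_1* ≈ 262, N_2* ≈ 311

Setting both brackets to zero gives the nullclines N_1 + 0.796N_2 = 509 and 0.464N_1 + N_2 = 432.
Substituting N_2 = 432 - 0.464N_1 into the first: N_1(1 - 0.796·0.464) = 509 - 0.796·432.
So N_1* = 165/0.631 = 262, and then N_2* = 432 - 0.464·262 = 311.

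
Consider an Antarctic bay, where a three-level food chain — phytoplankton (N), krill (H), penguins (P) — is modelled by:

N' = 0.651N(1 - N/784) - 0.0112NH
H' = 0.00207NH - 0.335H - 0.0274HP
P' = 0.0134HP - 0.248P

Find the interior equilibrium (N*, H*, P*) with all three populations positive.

N* ≈ 534, H* ≈ 18.5, P* ≈ 28.1

From dP/dt = 0: 0.0134H* = 0.248, so H* = 18.5.
From dN/dt = 0: 0.651(1 - N*/784) = 0.0112·18.5, giving N* = 784·(1 - 0.318) = 534.
From dH/dt = 0: 0.00207·534 - 0.335 = 0.0274P*, so P* = 0.771/0.0274 = 28.1.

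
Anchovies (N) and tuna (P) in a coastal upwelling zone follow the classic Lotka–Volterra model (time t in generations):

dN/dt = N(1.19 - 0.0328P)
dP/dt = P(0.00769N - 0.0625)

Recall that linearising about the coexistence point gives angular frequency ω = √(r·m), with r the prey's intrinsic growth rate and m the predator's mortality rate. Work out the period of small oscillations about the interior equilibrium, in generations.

Here r = 1.19 and m = 0.0625, so r·m = 0.0744.
ω = √0.0744 = 0.273 per generation, hence T = 2π/ω ≈ 23 generations.

T ≈ 23 generations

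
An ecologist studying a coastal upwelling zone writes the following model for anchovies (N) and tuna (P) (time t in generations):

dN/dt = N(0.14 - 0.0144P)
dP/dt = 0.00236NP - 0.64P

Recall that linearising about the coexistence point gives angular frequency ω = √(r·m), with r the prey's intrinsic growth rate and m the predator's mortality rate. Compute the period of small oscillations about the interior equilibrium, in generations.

T ≈ 21 generations

Here r = 0.14 and m = 0.64, so r·m = 0.0896.
ω = √0.0896 = 0.299 per generation, hence T = 2π/ω ≈ 21 generations.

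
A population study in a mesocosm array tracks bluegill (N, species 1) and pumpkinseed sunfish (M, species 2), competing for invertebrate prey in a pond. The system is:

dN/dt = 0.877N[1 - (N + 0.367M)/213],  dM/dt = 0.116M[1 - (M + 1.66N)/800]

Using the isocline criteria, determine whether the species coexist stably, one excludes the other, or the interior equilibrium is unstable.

Compare the nullcline intercepts: K1/α12 = 213/0.367 = 580 < K2 = 800; K2/α21 = 800/1.66 = 482 > K1 = 213.
Since the inequalities point opposite ways, species 2 can invade but species 1 cannot.

species 2 excludes species 1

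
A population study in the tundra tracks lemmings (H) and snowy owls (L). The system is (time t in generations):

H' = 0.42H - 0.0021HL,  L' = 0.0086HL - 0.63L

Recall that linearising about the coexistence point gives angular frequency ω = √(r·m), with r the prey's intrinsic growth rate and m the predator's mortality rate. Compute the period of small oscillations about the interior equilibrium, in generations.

Here r = 0.42 and m = 0.63, so r·m = 0.265.
ω = √0.265 = 0.514 per generation, hence T = 2π/ω ≈ 12.2 generations.

T ≈ 12.2 generations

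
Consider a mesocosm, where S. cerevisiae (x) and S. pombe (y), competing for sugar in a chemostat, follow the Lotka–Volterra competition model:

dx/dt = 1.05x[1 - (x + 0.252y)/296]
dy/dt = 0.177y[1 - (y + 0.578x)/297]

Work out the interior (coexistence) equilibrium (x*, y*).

Setting both brackets to zero gives the nullclines x + 0.252y = 296 and 0.578x + y = 297.
Substituting y = 297 - 0.578x into the first: x(1 - 0.252·0.578) = 296 - 0.252·297.
So x* = 221/0.854 = 259, and then y* = 297 - 0.578·259 = 147.

x* ≈ 259, y* ≈ 147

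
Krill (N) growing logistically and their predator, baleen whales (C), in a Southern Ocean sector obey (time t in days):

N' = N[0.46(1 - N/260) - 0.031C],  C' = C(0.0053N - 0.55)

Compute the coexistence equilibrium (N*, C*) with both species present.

From dC/dt = 0 with C > 0: 0.0053N* = 0.55, so N* = 104.
Substitute into dN/dt = 0: 0.46(1 - 104/260) = 0.031C*.
The bracket is 0.601, giving C* = 0.276/0.031 = 8.92.

N* ≈ 104, C* ≈ 8.92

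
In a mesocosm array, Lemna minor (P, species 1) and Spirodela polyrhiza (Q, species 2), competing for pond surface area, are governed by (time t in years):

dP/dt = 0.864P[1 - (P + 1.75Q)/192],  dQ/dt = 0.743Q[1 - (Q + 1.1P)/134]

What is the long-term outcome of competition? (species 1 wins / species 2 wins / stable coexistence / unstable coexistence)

unstable coexistence (outcome depends on initial conditions)

Compare the nullcline intercepts: K1/α12 = 192/1.75 = 110 < K2 = 134; K2/α21 = 134/1.1 = 122 < K1 = 192.
Since both are reversed, neither can invade when rare; the interior point is a saddle.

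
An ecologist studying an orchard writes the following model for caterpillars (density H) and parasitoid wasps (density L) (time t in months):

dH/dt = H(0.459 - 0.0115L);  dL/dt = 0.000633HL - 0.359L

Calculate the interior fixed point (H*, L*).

H* ≈ 567, L* ≈ 39.9

Set dL/dt = 0 with L > 0: 0.000633H - 0.359 = 0, so H* = 0.359/0.000633 = 567.
Set dH/dt = 0 with H > 0: 0.459 - 0.0115L = 0, so L* = 0.459/0.0115 = 39.9.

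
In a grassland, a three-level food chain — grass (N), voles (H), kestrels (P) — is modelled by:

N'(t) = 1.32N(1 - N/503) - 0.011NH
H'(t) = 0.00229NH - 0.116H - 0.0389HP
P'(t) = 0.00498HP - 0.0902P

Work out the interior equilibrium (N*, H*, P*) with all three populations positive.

From dP/dt = 0: 0.00498H* = 0.0902, so H* = 18.1.
From dN/dt = 0: 1.32(1 - N*/503) = 0.011·18.1, giving N* = 503·(1 - 0.151) = 427.
From dH/dt = 0: 0.00229·427 - 0.116 = 0.0389P*, so P* = 0.862/0.0389 = 22.2.

N* ≈ 427, H* ≈ 18.1, P* ≈ 22.2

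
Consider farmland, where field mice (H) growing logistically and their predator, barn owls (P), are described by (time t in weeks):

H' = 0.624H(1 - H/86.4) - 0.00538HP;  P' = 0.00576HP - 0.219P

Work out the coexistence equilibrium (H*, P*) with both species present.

H* ≈ 38, P* ≈ 64.9

From dP/dt = 0 with P > 0: 0.00576H* = 0.219, so H* = 38.
Substitute into dH/dt = 0: 0.624(1 - 38/86.4) = 0.00538P*.
The bracket is 0.56, giving P* = 0.349/0.00538 = 64.9.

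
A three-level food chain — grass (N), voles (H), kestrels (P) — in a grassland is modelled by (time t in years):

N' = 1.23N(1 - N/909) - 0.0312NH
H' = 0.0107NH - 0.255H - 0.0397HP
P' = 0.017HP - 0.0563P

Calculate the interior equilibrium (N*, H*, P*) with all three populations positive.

From dP/dt = 0: 0.017H* = 0.0563, so H* = 3.31.
From dN/dt = 0: 1.23(1 - N*/909) = 0.0312·3.31, giving N* = 909·(1 - 0.084) = 833.
From dH/dt = 0: 0.0107·833 - 0.255 = 0.0397P*, so P* = 8.65/0.0397 = 218.

N* ≈ 833, H* ≈ 3.31, P* ≈ 218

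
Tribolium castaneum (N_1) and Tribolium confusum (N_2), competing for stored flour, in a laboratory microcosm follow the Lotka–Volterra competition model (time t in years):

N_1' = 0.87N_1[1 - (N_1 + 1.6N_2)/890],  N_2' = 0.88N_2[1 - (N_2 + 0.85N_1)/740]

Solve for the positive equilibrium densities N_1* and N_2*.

N_1* ≈ 817, N_2* ≈ 45.8

Setting both brackets to zero gives the nullclines N_1 + 1.6N_2 = 890 and 0.85N_1 + N_2 = 740.
Substituting N_2 = 740 - 0.85N_1 into the first: N_1(1 - 1.6·0.85) = 890 - 1.6·740.
So N_1* = -294/-0.36 = 817, and then N_2* = 740 - 0.85·817 = 45.8.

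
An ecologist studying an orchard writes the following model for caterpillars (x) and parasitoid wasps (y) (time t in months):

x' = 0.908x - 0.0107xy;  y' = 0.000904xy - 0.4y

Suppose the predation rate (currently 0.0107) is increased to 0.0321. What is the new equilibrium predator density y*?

y* ≈ 28.3

At the interior fixed point, setting dx/dt = 0 with x > 0 fixes y* = (prey growth rate)/(xy coefficient) — independent of the other coefficients.
With the change, y* = 0.908/0.0321 = 28.3; it falls from 84.9.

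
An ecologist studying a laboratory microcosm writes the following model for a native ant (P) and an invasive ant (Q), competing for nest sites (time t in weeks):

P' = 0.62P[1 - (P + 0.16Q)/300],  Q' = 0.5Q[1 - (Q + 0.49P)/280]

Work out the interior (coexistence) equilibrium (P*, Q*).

Setting both brackets to zero gives the nullclines P + 0.16Q = 300 and 0.49P + Q = 280.
Substituting Q = 280 - 0.49P into the first: P(1 - 0.16·0.49) = 300 - 0.16·280.
So P* = 255/0.922 = 277, and then Q* = 280 - 0.49·277 = 144.

P* ≈ 277, Q* ≈ 144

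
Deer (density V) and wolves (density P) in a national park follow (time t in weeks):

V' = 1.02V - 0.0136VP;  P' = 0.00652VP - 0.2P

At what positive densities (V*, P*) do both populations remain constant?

V* ≈ 30.7, P* ≈ 75

Set dP/dt = 0 with P > 0: 0.00652V - 0.2 = 0, so V* = 0.2/0.00652 = 30.7.
Set dV/dt = 0 with V > 0: 1.02 - 0.0136P = 0, so P* = 1.02/0.0136 = 75.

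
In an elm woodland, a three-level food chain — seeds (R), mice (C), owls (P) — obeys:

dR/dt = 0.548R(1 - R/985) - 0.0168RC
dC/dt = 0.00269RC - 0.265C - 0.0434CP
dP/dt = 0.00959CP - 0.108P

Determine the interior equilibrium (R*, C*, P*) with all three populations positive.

From dP/dt = 0: 0.00959C* = 0.108, so C* = 11.3.
From dR/dt = 0: 0.548(1 - R*/985) = 0.0168·11.3, giving R* = 985·(1 - 0.345) = 645.
From dC/dt = 0: 0.00269·645 - 0.265 = 0.0434P*, so P* = 1.47/0.0434 = 33.9.

R* ≈ 645, C* ≈ 11.3, P* ≈ 33.9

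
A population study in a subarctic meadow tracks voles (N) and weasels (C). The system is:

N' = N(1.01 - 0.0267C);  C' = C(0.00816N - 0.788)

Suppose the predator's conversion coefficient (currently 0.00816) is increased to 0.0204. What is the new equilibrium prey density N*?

N* ≈ 38.6

At the interior fixed point, setting dC/dt = 0 with C > 0 fixes N* = (predator death rate)/(NC coefficient) — independent of the other coefficients.
With the change, N* = 0.788/0.0204 = 38.6; it falls from 96.6.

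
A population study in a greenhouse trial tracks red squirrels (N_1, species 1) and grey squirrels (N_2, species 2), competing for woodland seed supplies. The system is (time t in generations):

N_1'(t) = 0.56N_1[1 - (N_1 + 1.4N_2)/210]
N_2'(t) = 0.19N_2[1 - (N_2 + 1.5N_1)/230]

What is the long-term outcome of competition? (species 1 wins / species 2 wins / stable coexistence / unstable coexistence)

unstable coexistence (outcome depends on initial conditions)

Compare the nullcline intercepts: K1/α12 = 210/1.4 = 150 < K2 = 230; K2/α21 = 230/1.5 = 153 < K1 = 210.
Since both are reversed, neither can invade when rare; the interior point is a saddle.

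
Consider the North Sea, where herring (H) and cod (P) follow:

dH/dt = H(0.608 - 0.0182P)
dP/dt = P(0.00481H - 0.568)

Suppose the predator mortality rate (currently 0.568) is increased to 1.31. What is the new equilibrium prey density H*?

At the interior fixed point, setting dP/dt = 0 with P > 0 fixes H* = (predator death rate)/(HP coefficient) — independent of the other coefficients.
With the change, H* = 1.31/0.00481 = 272; it rises from 118.

H* ≈ 272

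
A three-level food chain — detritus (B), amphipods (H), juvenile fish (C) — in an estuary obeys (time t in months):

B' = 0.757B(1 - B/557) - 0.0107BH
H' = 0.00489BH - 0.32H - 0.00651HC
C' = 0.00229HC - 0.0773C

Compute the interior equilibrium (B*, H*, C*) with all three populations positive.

From dC/dt = 0: 0.00229H* = 0.0773, so H* = 33.8.
From dB/dt = 0: 0.757(1 - B*/557) = 0.0107·33.8, giving B* = 557·(1 - 0.477) = 291.
From dH/dt = 0: 0.00489·291 - 0.32 = 0.00651C*, so C* = 1.1/0.00651 = 170.

B* ≈ 291, H* ≈ 33.8, C* ≈ 170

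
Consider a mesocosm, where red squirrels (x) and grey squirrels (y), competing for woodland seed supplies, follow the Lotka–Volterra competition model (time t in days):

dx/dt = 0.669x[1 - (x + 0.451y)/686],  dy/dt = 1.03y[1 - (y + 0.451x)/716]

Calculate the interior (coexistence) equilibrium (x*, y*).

x* ≈ 456, y* ≈ 510

Setting both brackets to zero gives the nullclines x + 0.451y = 686 and 0.451x + y = 716.
Substituting y = 716 - 0.451x into the first: x(1 - 0.451·0.451) = 686 - 0.451·716.
So x* = 363/0.797 = 456, and then y* = 716 - 0.451·456 = 510.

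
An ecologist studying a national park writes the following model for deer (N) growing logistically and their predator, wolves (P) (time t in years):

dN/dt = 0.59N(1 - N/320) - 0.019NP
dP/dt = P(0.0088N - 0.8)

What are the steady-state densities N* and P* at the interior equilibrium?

N* ≈ 90.9, P* ≈ 22.2

From dP/dt = 0 with P > 0: 0.0088N* = 0.8, so N* = 90.9.
Substitute into dN/dt = 0: 0.59(1 - 90.9/320) = 0.019P*.
The bracket is 0.716, giving P* = 0.422/0.019 = 22.2.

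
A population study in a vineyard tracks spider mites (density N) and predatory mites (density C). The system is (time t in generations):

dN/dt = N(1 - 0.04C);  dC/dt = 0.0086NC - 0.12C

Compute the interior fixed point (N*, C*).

N* ≈ 14, C* ≈ 25

Set dC/dt = 0 with C > 0: 0.0086N - 0.12 = 0, so N* = 0.12/0.0086 = 14.
Set dN/dt = 0 with N > 0: 1 - 0.04C = 0, so C* = 1/0.04 = 25.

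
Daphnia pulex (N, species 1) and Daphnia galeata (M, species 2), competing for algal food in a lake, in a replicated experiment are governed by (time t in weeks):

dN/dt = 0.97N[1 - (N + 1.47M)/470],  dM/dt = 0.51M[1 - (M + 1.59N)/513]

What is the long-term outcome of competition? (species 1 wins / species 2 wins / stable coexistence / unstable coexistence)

unstable coexistence (outcome depends on initial conditions)

Compare the nullcline intercepts: K1/α12 = 470/1.47 = 320 < K2 = 513; K2/α21 = 513/1.59 = 323 < K1 = 470.
Since both are reversed, neither can invade when rare; the interior point is a saddle.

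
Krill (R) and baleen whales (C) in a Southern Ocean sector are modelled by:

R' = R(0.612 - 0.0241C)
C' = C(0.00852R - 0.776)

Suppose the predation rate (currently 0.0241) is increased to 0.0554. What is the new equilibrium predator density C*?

C* ≈ 11

At the interior fixed point, setting dR/dt = 0 with R > 0 fixes C* = (prey growth rate)/(RC coefficient) — independent of the other coefficients.
With the change, C* = 0.612/0.0554 = 11; it falls from 25.4.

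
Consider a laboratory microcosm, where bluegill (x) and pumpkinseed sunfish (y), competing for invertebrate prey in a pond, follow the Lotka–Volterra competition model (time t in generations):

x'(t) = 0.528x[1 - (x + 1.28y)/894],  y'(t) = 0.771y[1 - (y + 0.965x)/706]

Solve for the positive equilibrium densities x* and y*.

Setting both brackets to zero gives the nullclines x + 1.28y = 894 and 0.965x + y = 706.
Substituting y = 706 - 0.965x into the first: x(1 - 1.28·0.965) = 894 - 1.28·706.
So x* = -9.68/-0.235 = 41.2, and then y* = 706 - 0.965·41.2 = 666.

x* ≈ 41.2, y* ≈ 666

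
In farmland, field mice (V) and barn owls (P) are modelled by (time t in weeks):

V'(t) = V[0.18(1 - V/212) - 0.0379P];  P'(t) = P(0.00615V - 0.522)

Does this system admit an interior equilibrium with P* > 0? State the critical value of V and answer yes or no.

Threshold V = 84.9; K > 84.9, so yes, the predator persists.

The predator equation gives dP/dt > 0 only when V > 0.522/0.00615 = 84.9.
Without the predator, V → K = 212. Since 212 > 84.9, the predator can invade and persist.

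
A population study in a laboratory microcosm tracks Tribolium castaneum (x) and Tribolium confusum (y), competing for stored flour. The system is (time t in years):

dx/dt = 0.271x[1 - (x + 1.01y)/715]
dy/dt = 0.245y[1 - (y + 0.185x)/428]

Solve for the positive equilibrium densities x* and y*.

x* ≈ 348, y* ≈ 364

Setting both brackets to zero gives the nullclines x + 1.01y = 715 and 0.185x + y = 428.
Substituting y = 428 - 0.185x into the first: x(1 - 1.01·0.185) = 715 - 1.01·428.
So x* = 283/0.813 = 348, and then y* = 428 - 0.185·348 = 364.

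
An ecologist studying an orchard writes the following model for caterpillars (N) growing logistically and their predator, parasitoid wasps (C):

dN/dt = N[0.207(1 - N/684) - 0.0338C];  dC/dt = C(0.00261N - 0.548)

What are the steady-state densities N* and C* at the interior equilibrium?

From dC/dt = 0 with C > 0: 0.00261N* = 0.548, so N* = 210.
Substitute into dN/dt = 0: 0.207(1 - 210/684) = 0.0338C*.
The bracket is 0.693, giving C* = 0.143/0.0338 = 4.24.

N* ≈ 210, C* ≈ 4.24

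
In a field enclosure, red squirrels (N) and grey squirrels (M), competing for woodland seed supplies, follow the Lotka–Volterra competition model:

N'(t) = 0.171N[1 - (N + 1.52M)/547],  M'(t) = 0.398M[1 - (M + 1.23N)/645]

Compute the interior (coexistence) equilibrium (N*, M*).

N* ≈ 498, M* ≈ 32

Setting both brackets to zero gives the nullclines N + 1.52M = 547 and 1.23N + M = 645.
Substituting M = 645 - 1.23N into the first: N(1 - 1.52·1.23) = 547 - 1.52·645.
So N* = -433/-0.87 = 498, and then M* = 645 - 1.23·498 = 32.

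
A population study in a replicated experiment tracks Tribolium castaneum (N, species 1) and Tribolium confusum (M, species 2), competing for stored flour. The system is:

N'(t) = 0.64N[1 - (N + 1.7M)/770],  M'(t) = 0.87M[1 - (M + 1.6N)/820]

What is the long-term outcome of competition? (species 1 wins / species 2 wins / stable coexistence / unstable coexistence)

Compare the nullcline intercepts: K1/α12 = 770/1.7 = 453 < K2 = 820; K2/α21 = 820/1.6 = 512 < K1 = 770.
Since both are reversed, neither can invade when rare; the interior point is a saddle.

unstable coexistence (outcome depends on initial conditions)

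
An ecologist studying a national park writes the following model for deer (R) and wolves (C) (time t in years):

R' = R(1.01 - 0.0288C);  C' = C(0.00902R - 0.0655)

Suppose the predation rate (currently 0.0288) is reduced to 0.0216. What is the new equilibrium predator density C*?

At the interior fixed point, setting dR/dt = 0 with R > 0 fixes C* = (prey growth rate)/(RC coefficient) — independent of the other coefficients.
With the change, C* = 1.01/0.0216 = 46.8; it rises from 35.1.

C* ≈ 46.8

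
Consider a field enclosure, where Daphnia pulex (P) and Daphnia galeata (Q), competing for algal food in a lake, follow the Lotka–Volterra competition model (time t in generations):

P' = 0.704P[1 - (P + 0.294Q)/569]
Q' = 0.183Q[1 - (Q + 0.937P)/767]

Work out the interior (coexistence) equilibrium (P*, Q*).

P* ≈ 474, Q* ≈ 323

Setting both brackets to zero gives the nullclines P + 0.294Q = 569 and 0.937P + Q = 767.
Substituting Q = 767 - 0.937P into the first: P(1 - 0.294·0.937) = 569 - 0.294·767.
So P* = 344/0.725 = 474, and then Q* = 767 - 0.937·474 = 323.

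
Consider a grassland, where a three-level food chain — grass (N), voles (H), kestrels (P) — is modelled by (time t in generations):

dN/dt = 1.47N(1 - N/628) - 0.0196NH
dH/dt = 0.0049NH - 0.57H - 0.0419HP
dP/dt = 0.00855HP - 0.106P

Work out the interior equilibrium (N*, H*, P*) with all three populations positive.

N* ≈ 524, H* ≈ 12.4, P* ≈ 47.7

From dP/dt = 0: 0.00855H* = 0.106, so H* = 12.4.
From dN/dt = 0: 1.47(1 - N*/628) = 0.0196·12.4, giving N* = 628·(1 - 0.165) = 524.
From dH/dt = 0: 0.0049·524 - 0.57 = 0.0419P*, so P* = 2/0.0419 = 47.7.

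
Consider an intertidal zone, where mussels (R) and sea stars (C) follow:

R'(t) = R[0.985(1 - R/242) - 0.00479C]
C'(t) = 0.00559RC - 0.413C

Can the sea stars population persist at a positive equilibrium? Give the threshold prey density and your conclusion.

The predator equation gives dC/dt > 0 only when R > 0.413/0.00559 = 73.9.
Without the predator, R → K = 242. Since 242 > 73.9, the predator can invade and persist.

Threshold R = 73.9; K > 73.9, so yes, the predator persists.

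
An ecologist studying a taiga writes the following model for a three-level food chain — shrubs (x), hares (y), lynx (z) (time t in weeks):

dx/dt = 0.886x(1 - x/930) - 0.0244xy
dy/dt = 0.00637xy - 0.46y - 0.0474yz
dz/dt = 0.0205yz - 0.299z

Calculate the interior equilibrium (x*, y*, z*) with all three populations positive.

From dz/dt = 0: 0.0205y* = 0.299, so y* = 14.6.
From dx/dt = 0: 0.886(1 - x*/930) = 0.0244·14.6, giving x* = 930·(1 - 0.402) = 556.
From dy/dt = 0: 0.00637·556 - 0.46 = 0.0474z*, so z* = 3.08/0.0474 = 65.1.

x* ≈ 556, y* ≈ 14.6, z* ≈ 65.1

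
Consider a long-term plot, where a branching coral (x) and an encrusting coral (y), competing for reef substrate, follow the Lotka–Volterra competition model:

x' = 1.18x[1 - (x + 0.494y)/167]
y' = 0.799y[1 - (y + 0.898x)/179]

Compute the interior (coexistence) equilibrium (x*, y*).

Setting both brackets to zero gives the nullclines x + 0.494y = 167 and 0.898x + y = 179.
Substituting y = 179 - 0.898x into the first: x(1 - 0.494·0.898) = 167 - 0.494·179.
So x* = 78.6/0.556 = 141, and then y* = 179 - 0.898·141 = 52.2.

x* ≈ 141, y* ≈ 52.2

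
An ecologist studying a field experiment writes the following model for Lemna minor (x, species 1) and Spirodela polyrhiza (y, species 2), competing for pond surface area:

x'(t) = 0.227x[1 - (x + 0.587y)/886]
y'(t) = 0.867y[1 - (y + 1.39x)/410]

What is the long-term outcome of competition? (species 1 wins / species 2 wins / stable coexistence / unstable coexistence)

Compare the nullcline intercepts: K1/α12 = 886/0.587 = 1510 > K2 = 410; K2/α21 = 410/1.39 = 295 < K1 = 886.
Since the inequalities point opposite ways, species 1 can invade but species 2 cannot.

species 1 excludes species 2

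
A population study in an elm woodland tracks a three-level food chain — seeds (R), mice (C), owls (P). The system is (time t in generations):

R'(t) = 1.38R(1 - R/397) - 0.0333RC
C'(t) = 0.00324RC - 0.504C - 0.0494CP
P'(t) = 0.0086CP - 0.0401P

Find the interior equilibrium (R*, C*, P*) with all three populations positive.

R* ≈ 352, C* ≈ 4.66, P* ≈ 12.9

From dP/dt = 0: 0.0086C* = 0.0401, so C* = 4.66.
From dR/dt = 0: 1.38(1 - R*/397) = 0.0333·4.66, giving R* = 397·(1 - 0.113) = 352.
From dC/dt = 0: 0.00324·352 - 0.504 = 0.0494P*, so P* = 0.638/0.0494 = 12.9.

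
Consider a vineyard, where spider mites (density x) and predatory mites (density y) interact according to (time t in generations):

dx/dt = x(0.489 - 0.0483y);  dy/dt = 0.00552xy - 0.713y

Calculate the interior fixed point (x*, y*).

Set dy/dt = 0 with y > 0: 0.00552x - 0.713 = 0, so x* = 0.713/0.00552 = 129.
Set dx/dt = 0 with x > 0: 0.489 - 0.0483y = 0, so y* = 0.489/0.0483 = 10.1.

x* ≈ 129, y* ≈ 10.1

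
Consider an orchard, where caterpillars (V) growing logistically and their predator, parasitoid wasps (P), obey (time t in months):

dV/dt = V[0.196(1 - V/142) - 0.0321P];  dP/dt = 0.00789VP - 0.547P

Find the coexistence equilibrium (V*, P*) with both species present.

V* ≈ 69.3, P* ≈ 3.12

From dP/dt = 0 with P > 0: 0.00789V* = 0.547, so V* = 69.3.
Substitute into dV/dt = 0: 0.196(1 - 69.3/142) = 0.0321P*.
The bracket is 0.512, giving P* = 0.1/0.0321 = 3.12.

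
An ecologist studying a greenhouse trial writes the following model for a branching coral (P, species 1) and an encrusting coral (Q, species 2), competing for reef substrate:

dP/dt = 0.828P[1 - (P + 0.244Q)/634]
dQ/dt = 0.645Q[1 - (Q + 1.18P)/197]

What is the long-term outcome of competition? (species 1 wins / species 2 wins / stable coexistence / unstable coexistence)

Compare the nullcline intercepts: K1/α12 = 634/0.244 = 2600 > K2 = 197; K2/α21 = 197/1.18 = 167 < K1 = 634.
Since the inequalities point opposite ways, species 1 can invade but species 2 cannot.

species 1 excludes species 2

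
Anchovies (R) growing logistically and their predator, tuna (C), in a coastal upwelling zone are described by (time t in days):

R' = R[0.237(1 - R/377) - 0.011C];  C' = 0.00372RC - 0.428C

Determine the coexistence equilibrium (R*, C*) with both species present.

From dC/dt = 0 with C > 0: 0.00372R* = 0.428, so R* = 115.
Substitute into dR/dt = 0: 0.237(1 - 115/377) = 0.011C*.
The bracket is 0.695, giving C* = 0.165/0.011 = 15.

R* ≈ 115, C* ≈ 15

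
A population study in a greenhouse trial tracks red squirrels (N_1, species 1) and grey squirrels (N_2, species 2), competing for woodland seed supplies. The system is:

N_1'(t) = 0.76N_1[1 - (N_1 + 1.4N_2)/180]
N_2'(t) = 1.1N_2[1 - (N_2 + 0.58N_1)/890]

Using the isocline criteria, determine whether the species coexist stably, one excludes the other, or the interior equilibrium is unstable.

Compare the nullcline intercepts: K1/α12 = 180/1.4 = 129 < K2 = 890; K2/α21 = 890/0.58 = 1530 > K1 = 180.
Since the inequalities point opposite ways, species 2 can invade but species 1 cannot.

species 2 excludes species 1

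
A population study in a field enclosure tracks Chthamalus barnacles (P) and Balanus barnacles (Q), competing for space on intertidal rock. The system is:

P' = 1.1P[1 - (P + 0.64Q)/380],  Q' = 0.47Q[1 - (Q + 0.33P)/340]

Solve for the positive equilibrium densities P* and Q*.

P* ≈ 206, Q* ≈ 272

Setting both brackets to zero gives the nullclines P + 0.64Q = 380 and 0.33P + Q = 340.
Substituting Q = 340 - 0.33P into the first: P(1 - 0.64·0.33) = 380 - 0.64·340.
So P* = 162/0.789 = 206, and then Q* = 340 - 0.33·206 = 272.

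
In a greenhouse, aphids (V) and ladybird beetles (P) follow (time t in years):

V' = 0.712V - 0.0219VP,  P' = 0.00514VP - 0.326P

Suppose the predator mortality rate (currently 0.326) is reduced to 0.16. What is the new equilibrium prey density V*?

At the interior fixed point, setting dP/dt = 0 with P > 0 fixes V* = (predator death rate)/(VP coefficient) — independent of the other coefficients.
With the change, V* = 0.16/0.00514 = 31.1; it falls from 63.4.

V* ≈ 31.1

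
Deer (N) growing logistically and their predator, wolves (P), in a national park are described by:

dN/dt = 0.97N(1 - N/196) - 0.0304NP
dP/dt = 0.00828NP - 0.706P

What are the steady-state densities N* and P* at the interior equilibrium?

From dP/dt = 0 with P > 0: 0.00828N* = 0.706, so N* = 85.3.
Substitute into dN/dt = 0: 0.97(1 - 85.3/196) = 0.0304P*.
The bracket is 0.565, giving P* = 0.548/0.0304 = 18.

N* ≈ 85.3, P* ≈ 18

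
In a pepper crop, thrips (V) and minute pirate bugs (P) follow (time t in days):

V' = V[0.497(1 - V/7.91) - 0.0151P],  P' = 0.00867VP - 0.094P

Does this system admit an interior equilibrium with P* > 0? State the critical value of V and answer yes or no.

The predator equation gives dP/dt > 0 only when V > 0.094/0.00867 = 10.8.
Without the predator, V → K = 7.91. Since 7.91 < 10.8, the predator cannot invade.

Threshold V = 10.8; K < 10.8, so no, the predator goes extinct.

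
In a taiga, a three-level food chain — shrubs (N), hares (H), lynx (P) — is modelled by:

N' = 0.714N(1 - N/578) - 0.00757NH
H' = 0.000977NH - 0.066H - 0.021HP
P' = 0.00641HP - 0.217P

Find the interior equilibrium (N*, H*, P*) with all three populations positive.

From dP/dt = 0: 0.00641H* = 0.217, so H* = 33.9.
From dN/dt = 0: 0.714(1 - N*/578) = 0.00757·33.9, giving N* = 578·(1 - 0.359) = 371.
From dH/dt = 0: 0.000977·371 - 0.066 = 0.021P*, so P* = 0.296/0.021 = 14.1.

N* ≈ 371, H* ≈ 33.9, P* ≈ 14.1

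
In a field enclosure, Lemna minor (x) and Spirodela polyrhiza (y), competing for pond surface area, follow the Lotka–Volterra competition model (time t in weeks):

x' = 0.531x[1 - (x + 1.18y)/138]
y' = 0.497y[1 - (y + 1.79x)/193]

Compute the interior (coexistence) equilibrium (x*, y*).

x* ≈ 80.7, y* ≈ 48.6

Setting both brackets to zero gives the nullclines x + 1.18y = 138 and 1.79x + y = 193.
Substituting y = 193 - 1.79x into the first: x(1 - 1.18·1.79) = 138 - 1.18·193.
So x* = -89.7/-1.11 = 80.7, and then y* = 193 - 1.79·80.7 = 48.6.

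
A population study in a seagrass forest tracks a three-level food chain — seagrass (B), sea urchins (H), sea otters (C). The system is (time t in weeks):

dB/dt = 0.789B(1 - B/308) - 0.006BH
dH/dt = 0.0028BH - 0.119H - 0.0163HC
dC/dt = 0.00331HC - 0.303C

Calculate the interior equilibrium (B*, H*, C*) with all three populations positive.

B* ≈ 93.6, H* ≈ 91.5, C* ≈ 8.78

From dC/dt = 0: 0.00331H* = 0.303, so H* = 91.5.
From dB/dt = 0: 0.789(1 - B*/308) = 0.006·91.5, giving B* = 308·(1 - 0.696) = 93.6.
From dH/dt = 0: 0.0028·93.6 - 0.119 = 0.0163C*, so C* = 0.143/0.0163 = 8.78.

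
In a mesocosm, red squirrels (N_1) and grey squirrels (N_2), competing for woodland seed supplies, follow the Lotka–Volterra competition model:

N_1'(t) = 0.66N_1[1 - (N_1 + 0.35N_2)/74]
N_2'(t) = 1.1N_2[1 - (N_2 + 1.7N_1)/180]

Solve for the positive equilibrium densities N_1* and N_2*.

Setting both brackets to zero gives the nullclines N_1 + 0.35N_2 = 74 and 1.7N_1 + N_2 = 180.
Substituting N_2 = 180 - 1.7N_1 into the first: N_1(1 - 0.35·1.7) = 74 - 0.35·180.
So N_1* = 11/0.405 = 27.2, and then N_2* = 180 - 1.7·27.2 = 134.

N_1* ≈ 27.2, N_2* ≈ 134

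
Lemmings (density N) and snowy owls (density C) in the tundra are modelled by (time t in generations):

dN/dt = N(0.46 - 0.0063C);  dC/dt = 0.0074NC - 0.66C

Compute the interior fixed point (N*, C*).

N* ≈ 89.2, C* ≈ 73

Set dC/dt = 0 with C > 0: 0.0074N - 0.66 = 0, so N* = 0.66/0.0074 = 89.2.
Set dN/dt = 0 with N > 0: 0.46 - 0.0063C = 0, so C* = 0.46/0.0063 = 73.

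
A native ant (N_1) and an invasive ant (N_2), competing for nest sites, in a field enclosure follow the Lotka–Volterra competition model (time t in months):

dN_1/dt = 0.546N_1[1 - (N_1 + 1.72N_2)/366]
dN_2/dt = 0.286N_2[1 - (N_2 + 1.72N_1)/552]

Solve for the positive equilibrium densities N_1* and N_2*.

Setting both brackets to zero gives the nullclines N_1 + 1.72N_2 = 366 and 1.72N_1 + N_2 = 552.
Substituting N_2 = 552 - 1.72N_1 into the first: N_1(1 - 1.72·1.72) = 366 - 1.72·552.
So N_1* = -583/-1.96 = 298, and then N_2* = 552 - 1.72·298 = 39.6.

N_1* ≈ 298, N_2* ≈ 39.6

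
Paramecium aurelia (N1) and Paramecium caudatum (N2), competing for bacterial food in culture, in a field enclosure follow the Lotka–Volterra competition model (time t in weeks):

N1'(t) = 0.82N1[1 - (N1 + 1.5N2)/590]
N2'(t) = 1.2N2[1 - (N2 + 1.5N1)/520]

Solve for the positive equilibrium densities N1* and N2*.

N1* ≈ 152, N2* ≈ 292

Setting both brackets to zero gives the nullclines N1 + 1.5N2 = 590 and 1.5N1 + N2 = 520.
Substituting N2 = 520 - 1.5N1 into the first: N1(1 - 1.5·1.5) = 590 - 1.5·520.
So N1* = -190/-1.25 = 152, and then N2* = 520 - 1.5·152 = 292.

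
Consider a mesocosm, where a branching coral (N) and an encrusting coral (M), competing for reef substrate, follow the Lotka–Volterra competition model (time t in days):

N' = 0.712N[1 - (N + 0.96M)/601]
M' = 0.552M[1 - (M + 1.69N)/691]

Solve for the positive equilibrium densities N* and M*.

N* ≈ 100, M* ≈ 522

Setting both brackets to zero gives the nullclines N + 0.96M = 601 and 1.69N + M = 691.
Substituting M = 691 - 1.69N into the first: N(1 - 0.96·1.69) = 601 - 0.96·691.
So N* = -62.4/-0.622 = 100, and then M* = 691 - 1.69·100 = 522.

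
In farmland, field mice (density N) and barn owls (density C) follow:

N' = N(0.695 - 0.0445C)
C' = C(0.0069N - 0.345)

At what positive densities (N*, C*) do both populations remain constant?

Set dC/dt = 0 with C > 0: 0.0069N - 0.345 = 0, so N* = 0.345/0.0069 = 50.
Set dN/dt = 0 with N > 0: 0.695 - 0.0445C = 0, so C* = 0.695/0.0445 = 15.6.

N* ≈ 50, C* ≈ 15.6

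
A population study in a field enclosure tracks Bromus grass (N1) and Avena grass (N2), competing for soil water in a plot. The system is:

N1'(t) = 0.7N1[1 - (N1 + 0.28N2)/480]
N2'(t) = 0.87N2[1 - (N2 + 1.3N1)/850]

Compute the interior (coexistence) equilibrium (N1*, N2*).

N1* ≈ 381, N2* ≈ 355

Setting both brackets to zero gives the nullclines N1 + 0.28N2 = 480 and 1.3N1 + N2 = 850.
Substituting N2 = 850 - 1.3N1 into the first: N1(1 - 0.28·1.3) = 480 - 0.28·850.
So N1* = 242/0.636 = 381, and then N2* = 850 - 1.3·381 = 355.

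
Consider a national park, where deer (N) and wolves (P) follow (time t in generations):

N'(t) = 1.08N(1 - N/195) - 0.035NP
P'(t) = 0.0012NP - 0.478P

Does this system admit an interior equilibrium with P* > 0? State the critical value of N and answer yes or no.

The predator equation gives dP/dt > 0 only when N > 0.478/0.0012 = 398.
Without the predator, N → K = 195. Since 195 < 398, the predator cannot invade.

Threshold N = 398; K < 398, so no, the predator goes extinct.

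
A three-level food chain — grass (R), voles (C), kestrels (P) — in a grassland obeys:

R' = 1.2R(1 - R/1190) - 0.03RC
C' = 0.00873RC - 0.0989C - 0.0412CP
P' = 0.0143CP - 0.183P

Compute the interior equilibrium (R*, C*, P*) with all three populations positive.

R* ≈ 809, C* ≈ 12.8, P* ≈ 169

From dP/dt = 0: 0.0143C* = 0.183, so C* = 12.8.
From dR/dt = 0: 1.2(1 - R*/1190) = 0.03·12.8, giving R* = 1190·(1 - 0.32) = 809.
From dC/dt = 0: 0.00873·809 - 0.0989 = 0.0412P*, so P* = 6.97/0.0412 = 169.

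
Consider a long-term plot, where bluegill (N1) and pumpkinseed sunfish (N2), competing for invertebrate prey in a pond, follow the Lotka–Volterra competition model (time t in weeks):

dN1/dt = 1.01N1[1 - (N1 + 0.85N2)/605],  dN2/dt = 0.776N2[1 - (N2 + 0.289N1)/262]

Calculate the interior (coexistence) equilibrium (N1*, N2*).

Setting both brackets to zero gives the nullclines N1 + 0.85N2 = 605 and 0.289N1 + N2 = 262.
Substituting N2 = 262 - 0.289N1 into the first: N1(1 - 0.85·0.289) = 605 - 0.85·262.
So N1* = 382/0.754 = 507, and then N2* = 262 - 0.289·507 = 116.

N1* ≈ 507, N2* ≈ 116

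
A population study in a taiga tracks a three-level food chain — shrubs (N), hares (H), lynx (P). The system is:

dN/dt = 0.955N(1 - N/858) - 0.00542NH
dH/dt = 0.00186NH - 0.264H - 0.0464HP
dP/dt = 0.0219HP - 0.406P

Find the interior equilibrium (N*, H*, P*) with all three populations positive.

N* ≈ 768, H* ≈ 18.5, P* ≈ 25.1

From dP/dt = 0: 0.0219H* = 0.406, so H* = 18.5.
From dN/dt = 0: 0.955(1 - N*/858) = 0.00542·18.5, giving N* = 858·(1 - 0.105) = 768.
From dH/dt = 0: 0.00186·768 - 0.264 = 0.0464P*, so P* = 1.16/0.0464 = 25.1.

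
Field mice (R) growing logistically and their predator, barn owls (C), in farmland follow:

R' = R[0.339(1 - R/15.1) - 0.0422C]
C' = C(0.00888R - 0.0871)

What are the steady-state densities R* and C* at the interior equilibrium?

R* ≈ 9.81, C* ≈ 2.82

From dC/dt = 0 with C > 0: 0.00888R* = 0.0871, so R* = 9.81.
Substitute into dR/dt = 0: 0.339(1 - 9.81/15.1) = 0.0422C*.
The bracket is 0.35, giving C* = 0.119/0.0422 = 2.82.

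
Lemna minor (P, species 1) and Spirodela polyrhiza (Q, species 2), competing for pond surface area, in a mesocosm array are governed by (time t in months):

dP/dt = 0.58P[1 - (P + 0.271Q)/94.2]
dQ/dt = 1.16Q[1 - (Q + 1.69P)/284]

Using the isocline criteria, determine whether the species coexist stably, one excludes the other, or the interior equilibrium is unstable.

stable coexistence

Compare the nullcline intercepts: K1/α12 = 94.2/0.271 = 348 > K2 = 284; K2/α21 = 284/1.69 = 168 > K1 = 94.2.
Since both inequalities hold, each species can invade when rare, so the interior equilibrium is stable.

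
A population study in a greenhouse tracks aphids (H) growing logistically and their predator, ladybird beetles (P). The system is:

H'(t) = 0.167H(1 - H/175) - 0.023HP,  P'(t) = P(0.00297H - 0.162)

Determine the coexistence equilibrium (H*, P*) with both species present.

From dP/dt = 0 with P > 0: 0.00297H* = 0.162, so H* = 54.5.
Substitute into dH/dt = 0: 0.167(1 - 54.5/175) = 0.023P*.
The bracket is 0.688, giving P* = 0.115/0.023 = 5.

H* ≈ 54.5, P* ≈ 5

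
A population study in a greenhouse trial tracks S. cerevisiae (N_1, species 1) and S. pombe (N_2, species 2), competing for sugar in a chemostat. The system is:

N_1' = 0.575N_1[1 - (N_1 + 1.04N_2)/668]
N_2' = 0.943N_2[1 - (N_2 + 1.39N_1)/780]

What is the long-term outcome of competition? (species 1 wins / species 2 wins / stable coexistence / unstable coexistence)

Compare the nullcline intercepts: K1/α12 = 668/1.04 = 642 < K2 = 780; K2/α21 = 780/1.39 = 561 < K1 = 668.
Since both are reversed, neither can invade when rare; the interior point is a saddle.

unstable coexistence (outcome depends on initial conditions)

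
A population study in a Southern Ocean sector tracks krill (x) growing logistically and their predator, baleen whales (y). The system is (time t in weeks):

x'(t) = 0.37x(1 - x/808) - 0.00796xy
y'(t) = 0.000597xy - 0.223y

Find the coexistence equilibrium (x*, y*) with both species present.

From dy/dt = 0 with y > 0: 0.000597x* = 0.223, so x* = 374.
Substitute into dx/dt = 0: 0.37(1 - 374/808) = 0.00796y*.
The bracket is 0.538, giving y* = 0.199/0.00796 = 25.

x* ≈ 374, y* ≈ 25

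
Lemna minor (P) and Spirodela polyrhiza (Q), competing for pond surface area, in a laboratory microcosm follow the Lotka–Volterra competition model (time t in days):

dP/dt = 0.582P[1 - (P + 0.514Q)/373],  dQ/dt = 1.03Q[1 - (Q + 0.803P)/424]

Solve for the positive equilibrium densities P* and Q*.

P* ≈ 264, Q* ≈ 212

Setting both brackets to zero gives the nullclines P + 0.514Q = 373 and 0.803P + Q = 424.
Substituting Q = 424 - 0.803P into the first: P(1 - 0.514·0.803) = 373 - 0.514·424.
So P* = 155/0.587 = 264, and then Q* = 424 - 0.803·264 = 212.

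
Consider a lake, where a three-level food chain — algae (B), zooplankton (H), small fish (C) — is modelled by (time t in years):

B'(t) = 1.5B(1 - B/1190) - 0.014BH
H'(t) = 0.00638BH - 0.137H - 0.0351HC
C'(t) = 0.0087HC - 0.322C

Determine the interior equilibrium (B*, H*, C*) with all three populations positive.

B* ≈ 779, H* ≈ 37, C* ≈ 138

From dC/dt = 0: 0.0087H* = 0.322, so H* = 37.
From dB/dt = 0: 1.5(1 - B*/1190) = 0.014·37, giving B* = 1190·(1 - 0.345) = 779.
From dH/dt = 0: 0.00638·779 - 0.137 = 0.0351C*, so C* = 4.83/0.0351 = 138.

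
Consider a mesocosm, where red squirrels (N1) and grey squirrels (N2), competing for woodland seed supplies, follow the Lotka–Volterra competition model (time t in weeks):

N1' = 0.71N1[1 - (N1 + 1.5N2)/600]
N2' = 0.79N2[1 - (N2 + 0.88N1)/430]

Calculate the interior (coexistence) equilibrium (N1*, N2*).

Setting both brackets to zero gives the nullclines N1 + 1.5N2 = 600 and 0.88N1 + N2 = 430.
Substituting N2 = 430 - 0.88N1 into the first: N1(1 - 1.5·0.88) = 600 - 1.5·430.
So N1* = -45/-0.32 = 141, and then N2* = 430 - 0.88·141 = 306.

N1* ≈ 141, N2* ≈ 306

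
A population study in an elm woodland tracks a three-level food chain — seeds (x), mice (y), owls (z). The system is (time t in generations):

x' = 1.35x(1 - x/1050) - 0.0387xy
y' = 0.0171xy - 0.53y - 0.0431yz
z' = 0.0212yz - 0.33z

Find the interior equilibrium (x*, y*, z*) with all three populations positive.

From dz/dt = 0: 0.0212y* = 0.33, so y* = 15.6.
From dx/dt = 0: 1.35(1 - x*/1050) = 0.0387·15.6, giving x* = 1050·(1 - 0.446) = 581.
From dy/dt = 0: 0.0171·581 - 0.53 = 0.0431z*, so z* = 9.41/0.0431 = 218.

x* ≈ 581, y* ≈ 15.6, z* ≈ 218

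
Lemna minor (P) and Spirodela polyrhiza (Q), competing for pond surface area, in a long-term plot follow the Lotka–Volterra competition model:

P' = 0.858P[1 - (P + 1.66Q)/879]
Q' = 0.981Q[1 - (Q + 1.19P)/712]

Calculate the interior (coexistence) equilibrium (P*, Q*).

Setting both brackets to zero gives the nullclines P + 1.66Q = 879 and 1.19P + Q = 712.
Substituting Q = 712 - 1.19P into the first: P(1 - 1.66·1.19) = 879 - 1.66·712.
So P* = -303/-0.975 = 311, and then Q* = 712 - 1.19·311 = 342.

P* ≈ 311, Q* ≈ 342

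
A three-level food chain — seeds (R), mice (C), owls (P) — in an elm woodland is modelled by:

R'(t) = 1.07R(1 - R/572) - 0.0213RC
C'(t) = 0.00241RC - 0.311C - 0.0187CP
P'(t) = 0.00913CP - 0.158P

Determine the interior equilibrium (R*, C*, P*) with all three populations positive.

From dP/dt = 0: 0.00913C* = 0.158, so C* = 17.3.
From dR/dt = 0: 1.07(1 - R*/572) = 0.0213·17.3, giving R* = 572·(1 - 0.344) = 375.
From dC/dt = 0: 0.00241·375 - 0.311 = 0.0187P*, so P* = 0.593/0.0187 = 31.7.

R* ≈ 375, C* ≈ 17.3, P* ≈ 31.7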